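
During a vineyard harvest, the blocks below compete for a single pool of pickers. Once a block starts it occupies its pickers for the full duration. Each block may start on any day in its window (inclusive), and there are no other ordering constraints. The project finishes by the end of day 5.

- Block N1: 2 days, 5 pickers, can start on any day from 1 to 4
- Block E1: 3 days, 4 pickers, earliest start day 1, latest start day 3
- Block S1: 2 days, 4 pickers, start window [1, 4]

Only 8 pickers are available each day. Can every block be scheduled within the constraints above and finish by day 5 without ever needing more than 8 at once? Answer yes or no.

Schedule Block N1@1, Block E1@3, Block S1@3: d1:5  d2:5  d3:8  d4:8  d5:4 — peak 8 ≤ 8.

yes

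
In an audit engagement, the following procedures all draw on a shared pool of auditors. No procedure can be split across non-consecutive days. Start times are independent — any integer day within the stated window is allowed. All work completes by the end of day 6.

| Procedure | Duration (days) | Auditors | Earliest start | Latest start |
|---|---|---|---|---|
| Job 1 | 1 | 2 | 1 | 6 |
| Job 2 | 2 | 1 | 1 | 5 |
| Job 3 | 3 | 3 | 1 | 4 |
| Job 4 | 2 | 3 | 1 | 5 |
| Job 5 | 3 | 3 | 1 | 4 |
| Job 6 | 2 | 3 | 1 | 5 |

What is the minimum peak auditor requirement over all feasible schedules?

Early-start (Job 1@1, Job 2@1, Job 3@1, Job 4@1, Job 5@1, Job 6@1) gives peak 15: d1:15  d2:13  d3:6  d4:0  d5:0  d6:0.
Shift Job 4→3, Job 5→4, Job 6→5.
Schedule Job 1@1, Job 2@1, Job 3@1, Job 4@3, Job 5@4, Job 6@5: d1:6  d2:4  d3:6  d4:6  d5:6  d6:6 — peak 6.
Total auditor-days = 34 over 6 days ⇒ peak ≥ ⌈34/6⌉ = 6, so 6 is optimal.

6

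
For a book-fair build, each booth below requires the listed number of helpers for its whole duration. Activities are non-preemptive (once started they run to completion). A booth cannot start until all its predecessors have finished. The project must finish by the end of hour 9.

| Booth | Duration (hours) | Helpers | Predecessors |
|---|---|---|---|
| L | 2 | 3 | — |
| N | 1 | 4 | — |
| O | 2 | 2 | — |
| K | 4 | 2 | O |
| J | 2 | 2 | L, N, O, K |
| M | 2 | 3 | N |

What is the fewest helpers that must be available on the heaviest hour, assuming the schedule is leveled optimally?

5

Early-start (L@1, N@1, O@1, K@3, J@7, M@2) gives peak 9: h1:9  h2:8  h3:5  h4:2  h5:2  h6:2  h7:2  h8:2  h9:0.
Shift N→3, K→4, J→8, M→4.
Schedule L@1, N@3, O@1, K@4, J@8, M@4: h1:5  h2:5  h3:4  h4:5  h5:5  h6:2  h7:2  h8:2  h9:2 — peak 5.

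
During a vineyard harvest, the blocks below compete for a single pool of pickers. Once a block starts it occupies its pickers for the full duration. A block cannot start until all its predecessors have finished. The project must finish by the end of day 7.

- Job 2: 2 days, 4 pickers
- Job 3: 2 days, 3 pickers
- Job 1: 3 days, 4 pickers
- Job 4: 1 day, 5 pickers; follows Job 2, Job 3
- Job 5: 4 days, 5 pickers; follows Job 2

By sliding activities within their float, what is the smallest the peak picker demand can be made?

9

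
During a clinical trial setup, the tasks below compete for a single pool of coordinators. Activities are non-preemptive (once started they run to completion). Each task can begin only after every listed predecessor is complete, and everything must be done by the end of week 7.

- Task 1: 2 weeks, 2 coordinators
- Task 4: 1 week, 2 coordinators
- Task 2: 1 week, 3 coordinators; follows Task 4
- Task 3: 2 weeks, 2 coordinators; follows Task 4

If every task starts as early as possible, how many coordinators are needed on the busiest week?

Early-start schedule: Task 1@1, Task 4@1, Task 2@2, Task 3@2.
Load per week: week 1: 4, week 2: 7, week 3: 2, week 4: 0, week 5: 0, week 6: 0, week 7: 0.
Peak is 7.

7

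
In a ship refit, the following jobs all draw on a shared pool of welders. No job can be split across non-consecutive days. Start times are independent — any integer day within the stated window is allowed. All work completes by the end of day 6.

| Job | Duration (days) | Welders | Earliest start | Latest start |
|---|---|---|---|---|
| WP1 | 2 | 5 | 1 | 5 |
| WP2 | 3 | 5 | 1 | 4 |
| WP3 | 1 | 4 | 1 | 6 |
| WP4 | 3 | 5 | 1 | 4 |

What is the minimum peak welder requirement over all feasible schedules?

10

Early-start (WP1@1, WP2@1, WP3@1, WP4@1) gives peak 19: d1:19  d2:15  d3:10  d4:0  d5:0  d6:0.
Shift WP3→3, WP4→4.
Schedule WP1@1, WP2@1, WP3@3, WP4@4: d1:10  d2:10  d3:9  d4:5  d5:5  d6:5 — peak 10.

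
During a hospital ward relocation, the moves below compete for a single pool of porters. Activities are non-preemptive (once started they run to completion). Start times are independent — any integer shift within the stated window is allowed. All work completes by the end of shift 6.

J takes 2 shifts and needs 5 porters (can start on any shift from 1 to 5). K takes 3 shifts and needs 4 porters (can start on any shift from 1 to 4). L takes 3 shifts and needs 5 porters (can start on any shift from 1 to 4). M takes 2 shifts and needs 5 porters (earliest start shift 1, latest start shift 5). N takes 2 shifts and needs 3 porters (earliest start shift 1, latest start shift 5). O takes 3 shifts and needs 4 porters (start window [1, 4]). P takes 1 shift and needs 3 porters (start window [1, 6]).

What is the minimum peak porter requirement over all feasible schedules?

Early-start (J@1, K@1, L@1, M@1, N@1, O@1, P@1) gives peak 29: s1:29  s2:26  s3:13  s4:0  s5:0  s6:0.
Shift L→3, M→4, N→4, P→6.
Schedule J@1, K@1, L@3, M@4, N@4, O@1, P@6: s1:13  s2:13  s3:13  s4:13  s5:13  s6:3 — peak 13.

13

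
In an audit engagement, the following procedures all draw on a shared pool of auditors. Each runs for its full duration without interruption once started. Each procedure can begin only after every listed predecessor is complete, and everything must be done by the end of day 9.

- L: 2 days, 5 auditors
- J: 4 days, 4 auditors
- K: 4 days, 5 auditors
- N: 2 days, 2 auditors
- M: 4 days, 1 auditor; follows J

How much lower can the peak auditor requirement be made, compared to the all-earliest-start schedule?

7

Early-start peak: d1:16  d2:16  d3:9  d4:9  d5:1  d6:1  d7:1  d8:1  d9:0 ⇒ 16.
Leveled (L@1, J@1, K@3, N@5, M@5): d1:9  d2:9  d3:9  d4:9  d5:8  d6:8  d7:1  d8:1  d9:0 ⇒ 9.
Reduction 16 − 9 = 7.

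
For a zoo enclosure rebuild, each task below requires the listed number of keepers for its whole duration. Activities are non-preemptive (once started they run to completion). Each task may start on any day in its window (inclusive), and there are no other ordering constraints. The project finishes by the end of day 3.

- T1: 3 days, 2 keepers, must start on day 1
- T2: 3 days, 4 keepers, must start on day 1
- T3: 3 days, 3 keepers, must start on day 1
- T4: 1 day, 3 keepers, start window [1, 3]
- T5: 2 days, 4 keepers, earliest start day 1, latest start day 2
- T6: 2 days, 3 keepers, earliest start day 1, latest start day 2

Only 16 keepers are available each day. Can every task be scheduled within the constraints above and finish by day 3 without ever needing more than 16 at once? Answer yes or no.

yes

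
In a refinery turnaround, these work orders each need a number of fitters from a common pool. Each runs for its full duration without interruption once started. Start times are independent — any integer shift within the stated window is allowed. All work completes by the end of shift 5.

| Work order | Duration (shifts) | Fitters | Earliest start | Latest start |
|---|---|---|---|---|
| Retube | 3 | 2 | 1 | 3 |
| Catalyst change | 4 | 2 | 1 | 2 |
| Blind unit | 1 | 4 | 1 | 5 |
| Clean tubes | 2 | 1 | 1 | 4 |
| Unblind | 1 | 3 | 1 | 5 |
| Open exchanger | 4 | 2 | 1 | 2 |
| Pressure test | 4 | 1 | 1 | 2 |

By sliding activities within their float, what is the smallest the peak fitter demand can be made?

8

Early-start (Retube@1, Catalyst change@1, Blind unit@1, Clean tubes@1, Unblind@1, Open exchanger@1, Pressure test@1) gives peak 15: s1:15  s2:8  s3:7  s4:5  s5:0.
Shift Clean tubes→2, Unblind→4, Open exchanger→2, Pressure test→2.
Schedule Retube@1, Catalyst change@1, Blind unit@1, Clean tubes@2, Unblind@4, Open exchanger@2, Pressure test@2: s1:8  s2:8  s3:8  s4:8  s5:3 — peak 8.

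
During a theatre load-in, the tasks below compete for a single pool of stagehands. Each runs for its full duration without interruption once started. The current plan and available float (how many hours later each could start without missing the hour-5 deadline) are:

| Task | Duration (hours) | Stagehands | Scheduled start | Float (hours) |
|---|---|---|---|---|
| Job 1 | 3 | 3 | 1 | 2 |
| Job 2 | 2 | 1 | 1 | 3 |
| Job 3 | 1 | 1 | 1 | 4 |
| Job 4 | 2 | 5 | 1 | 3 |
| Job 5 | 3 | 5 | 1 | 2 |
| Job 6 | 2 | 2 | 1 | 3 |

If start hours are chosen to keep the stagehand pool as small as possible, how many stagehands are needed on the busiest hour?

9

Early-start (Job 1@1, Job 2@1, Job 3@1, Job 4@1, Job 5@1, Job 6@1) gives peak 17: h1:17  h2:16  h3:8  h4:0  h5:0.
Shift Job 3→3, Job 5→3, Job 6→4.
Schedule Job 1@1, Job 2@1, Job 3@3, Job 4@1, Job 5@3, Job 6@4: h1:9  h2:9  h3:9  h4:7  h5:7 — peak 9.
Total stagehand-hours = 41 over 5 hours ⇒ peak ≥ ⌈41/5⌉ = 9, so 9 is optimal.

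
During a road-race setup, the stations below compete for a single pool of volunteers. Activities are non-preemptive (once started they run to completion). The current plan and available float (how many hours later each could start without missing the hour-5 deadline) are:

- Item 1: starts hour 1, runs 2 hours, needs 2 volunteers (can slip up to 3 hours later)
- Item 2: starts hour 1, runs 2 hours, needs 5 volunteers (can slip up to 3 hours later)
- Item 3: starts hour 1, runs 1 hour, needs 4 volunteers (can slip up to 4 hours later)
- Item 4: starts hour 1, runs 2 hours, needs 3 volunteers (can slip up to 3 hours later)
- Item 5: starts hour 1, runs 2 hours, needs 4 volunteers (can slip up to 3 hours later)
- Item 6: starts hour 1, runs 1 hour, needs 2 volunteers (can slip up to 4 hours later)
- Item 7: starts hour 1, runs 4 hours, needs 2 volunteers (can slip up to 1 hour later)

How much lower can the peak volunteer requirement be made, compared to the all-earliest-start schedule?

Early-start peak: h1:22  h2:16  h3:2  h4:2  h5:0 ⇒ 22.
Leveled (Item 1@1, Item 2@1, Item 3@3, Item 4@3, Item 5@4, Item 6@1, Item 7@2): h1:9  h2:9  h3:9  h4:9  h5:6 ⇒ 9.
Reduction 22 − 9 = 13.

13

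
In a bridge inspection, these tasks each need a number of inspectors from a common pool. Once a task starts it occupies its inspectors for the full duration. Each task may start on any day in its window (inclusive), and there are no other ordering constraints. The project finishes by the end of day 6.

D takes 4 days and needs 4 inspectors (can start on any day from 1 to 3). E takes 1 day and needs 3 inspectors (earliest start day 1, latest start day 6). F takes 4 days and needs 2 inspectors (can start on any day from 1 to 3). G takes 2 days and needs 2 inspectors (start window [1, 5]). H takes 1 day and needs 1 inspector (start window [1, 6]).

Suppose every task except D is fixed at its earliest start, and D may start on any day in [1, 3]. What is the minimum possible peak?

D@1: d1:12  d2:8  d3:6  d4:6  d5:0  d6:0 → peak 12
D@2: d1:8  d2:8  d3:6  d4:6  d5:4  d6:0 → peak 8
D@3: d1:8  d2:4  d3:6  d4:6  d5:4  d6:4 → peak 8
Best is D@2, peak 8.

8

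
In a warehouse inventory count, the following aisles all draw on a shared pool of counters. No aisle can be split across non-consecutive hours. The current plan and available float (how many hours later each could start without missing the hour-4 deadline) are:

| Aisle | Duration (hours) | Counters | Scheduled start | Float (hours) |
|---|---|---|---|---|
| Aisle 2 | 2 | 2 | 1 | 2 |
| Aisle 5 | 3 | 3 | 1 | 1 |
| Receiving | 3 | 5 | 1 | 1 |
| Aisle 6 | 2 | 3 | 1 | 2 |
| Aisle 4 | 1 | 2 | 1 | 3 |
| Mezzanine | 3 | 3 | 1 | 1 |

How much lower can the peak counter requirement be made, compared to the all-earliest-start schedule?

Early-start peak: h1:18  h2:16  h3:11  h4:0 ⇒ 18.
Leveled (Aisle 2@1, Aisle 5@1, Receiving@1, Aisle 6@3, Aisle 4@1, Mezzanine@2): h1:12  h2:13  h3:14  h4:6 ⇒ 14.
Reduction 18 − 14 = 4.

4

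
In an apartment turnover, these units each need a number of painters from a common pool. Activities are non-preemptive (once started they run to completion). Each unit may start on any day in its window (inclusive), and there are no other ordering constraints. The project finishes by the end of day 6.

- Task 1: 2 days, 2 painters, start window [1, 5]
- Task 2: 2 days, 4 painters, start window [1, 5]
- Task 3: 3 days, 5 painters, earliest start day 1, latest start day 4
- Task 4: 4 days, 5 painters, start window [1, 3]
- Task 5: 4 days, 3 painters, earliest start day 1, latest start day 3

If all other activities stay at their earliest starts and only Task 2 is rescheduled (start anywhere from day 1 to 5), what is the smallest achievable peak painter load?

Task 2@1: d1:19  d2:19  d3:13  d4:8  d5:0  d6:0 → peak 19
Task 2@2: d1:15  d2:19  d3:17  d4:8  d5:0  d6:0 → peak 19
Task 2@3: d1:15  d2:15  d3:17  d4:12  d5:0  d6:0 → peak 17
Task 2@4: d1:15  d2:15  d3:13  d4:12  d5:4  d6:0 → peak 15
Task 2@5: d1:15  d2:15  d3:13  d4:8  d5:4  d6:4 → peak 15
Best is Task 2@4, peak 15.

15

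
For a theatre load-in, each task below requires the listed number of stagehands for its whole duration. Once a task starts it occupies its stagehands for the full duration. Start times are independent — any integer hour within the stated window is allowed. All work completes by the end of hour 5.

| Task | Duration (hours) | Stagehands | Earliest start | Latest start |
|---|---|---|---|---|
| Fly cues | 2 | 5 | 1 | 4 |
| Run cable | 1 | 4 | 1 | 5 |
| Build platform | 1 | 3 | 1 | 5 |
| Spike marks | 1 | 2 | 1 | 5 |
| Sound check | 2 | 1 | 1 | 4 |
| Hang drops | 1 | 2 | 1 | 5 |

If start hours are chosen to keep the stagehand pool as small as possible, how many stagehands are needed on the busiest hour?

Early-start (Fly cues@1, Run cable@1, Build platform@1, Spike marks@1, Sound check@1, Hang drops@1) gives peak 17: h1:17  h2:6  h3:0  h4:0  h5:0.
Shift Run cable→3, Build platform→4, Spike marks→5, Sound check→3, Hang drops→5.
Schedule Fly cues@1, Run cable@3, Build platform@4, Spike marks@5, Sound check@3, Hang drops@5: h1:5  h2:5  h3:5  h4:4  h5:4 — peak 5.
Total stagehand-hours = 23 over 5 hours ⇒ peak ≥ ⌈23/5⌉ = 5, so 5 is optimal.

5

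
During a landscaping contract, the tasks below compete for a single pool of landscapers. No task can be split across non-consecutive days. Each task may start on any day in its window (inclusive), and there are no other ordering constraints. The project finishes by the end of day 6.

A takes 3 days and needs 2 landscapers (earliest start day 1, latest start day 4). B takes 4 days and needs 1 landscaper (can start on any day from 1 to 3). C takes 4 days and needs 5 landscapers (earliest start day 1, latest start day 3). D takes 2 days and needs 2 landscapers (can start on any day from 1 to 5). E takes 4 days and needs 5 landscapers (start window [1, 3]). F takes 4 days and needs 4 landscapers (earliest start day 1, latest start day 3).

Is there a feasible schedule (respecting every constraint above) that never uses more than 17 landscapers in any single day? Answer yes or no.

yes

Schedule A@1, B@1, C@1, D@1, E@1, F@3: d1:15  d2:15  d3:17  d4:15  d5:4  d6:4 — peak 17 ≤ 17.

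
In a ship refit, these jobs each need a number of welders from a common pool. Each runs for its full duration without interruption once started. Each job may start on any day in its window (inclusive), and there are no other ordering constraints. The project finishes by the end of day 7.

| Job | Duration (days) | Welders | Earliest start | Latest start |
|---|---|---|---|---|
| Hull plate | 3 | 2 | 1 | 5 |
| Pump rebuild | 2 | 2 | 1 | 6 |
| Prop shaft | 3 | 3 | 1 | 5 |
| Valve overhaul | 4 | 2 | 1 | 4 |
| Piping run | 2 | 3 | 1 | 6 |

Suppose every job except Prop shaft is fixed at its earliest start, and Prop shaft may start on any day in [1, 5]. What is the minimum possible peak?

Prop shaft@1: d1:12  d2:12  d3:7  d4:2  d5:0  d6:0  d7:0 → peak 12
Prop shaft@2: d1:9  d2:12  d3:7  d4:5  d5:0  d6:0  d7:0 → peak 12
Prop shaft@3: d1:9  d2:9  d3:7  d4:5  d5:3  d6:0  d7:0 → peak 9
Prop shaft@4: d1:9  d2:9  d3:4  d4:5  d5:3  d6:3  d7:0 → peak 9
Prop shaft@5: d1:9  d2:9  d3:4  d4:2  d5:3  d6:3  d7:3 → peak 9
Best is Prop shaft@3, peak 9.

9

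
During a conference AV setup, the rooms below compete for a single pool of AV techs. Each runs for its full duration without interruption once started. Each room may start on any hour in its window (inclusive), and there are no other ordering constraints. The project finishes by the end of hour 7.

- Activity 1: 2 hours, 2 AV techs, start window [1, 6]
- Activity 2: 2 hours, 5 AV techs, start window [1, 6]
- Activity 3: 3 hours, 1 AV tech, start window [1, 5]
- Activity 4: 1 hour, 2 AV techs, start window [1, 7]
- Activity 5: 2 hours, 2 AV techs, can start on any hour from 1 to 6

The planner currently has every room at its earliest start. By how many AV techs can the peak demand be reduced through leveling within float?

7

Early-start peak: h1:12  h2:10  h3:1  h4:0  h5:0  h6:0  h7:0 ⇒ 12.
Leveled (Activity 1@1, Activity 2@3, Activity 3@5, Activity 4@1, Activity 5@5): h1:4  h2:2  h3:5  h4:5  h5:3  h6:3  h7:1 ⇒ 5.
Reduction 12 − 5 = 7.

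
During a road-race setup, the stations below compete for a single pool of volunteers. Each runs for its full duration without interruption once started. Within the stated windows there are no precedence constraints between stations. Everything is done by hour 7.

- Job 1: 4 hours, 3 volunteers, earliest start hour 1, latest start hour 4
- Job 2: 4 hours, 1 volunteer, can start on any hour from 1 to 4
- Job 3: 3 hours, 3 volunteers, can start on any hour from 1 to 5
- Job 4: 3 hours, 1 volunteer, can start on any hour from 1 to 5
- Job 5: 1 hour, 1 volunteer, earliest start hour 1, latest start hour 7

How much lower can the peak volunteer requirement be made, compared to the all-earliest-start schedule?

Early-start peak: h1:9  h2:8  h3:8  h4:4  h5:0  h6:0  h7:0 ⇒ 9.
Leveled (Job 1@1, Job 2@1, Job 3@5, Job 4@1, Job 5@4): h1:5  h2:5  h3:5  h4:5  h5:3  h6:3  h7:3 ⇒ 5.
Reduction 9 − 5 = 4.

4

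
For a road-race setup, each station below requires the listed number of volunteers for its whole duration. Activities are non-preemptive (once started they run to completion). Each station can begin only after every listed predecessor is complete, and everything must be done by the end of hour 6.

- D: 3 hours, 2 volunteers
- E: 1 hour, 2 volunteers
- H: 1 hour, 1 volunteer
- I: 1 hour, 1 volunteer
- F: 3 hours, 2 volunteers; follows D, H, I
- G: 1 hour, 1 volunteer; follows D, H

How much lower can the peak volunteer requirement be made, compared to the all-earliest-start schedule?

Early-start peak: h1:6  h2:2  h3:2  h4:3  h5:2  h6:2 ⇒ 6.
Leveled (D@1, E@1, H@2, I@2, F@4, G@4): h1:4  h2:4  h3:2  h4:3  h5:2  h6:2 ⇒ 4.
Reduction 6 − 4 = 2.

2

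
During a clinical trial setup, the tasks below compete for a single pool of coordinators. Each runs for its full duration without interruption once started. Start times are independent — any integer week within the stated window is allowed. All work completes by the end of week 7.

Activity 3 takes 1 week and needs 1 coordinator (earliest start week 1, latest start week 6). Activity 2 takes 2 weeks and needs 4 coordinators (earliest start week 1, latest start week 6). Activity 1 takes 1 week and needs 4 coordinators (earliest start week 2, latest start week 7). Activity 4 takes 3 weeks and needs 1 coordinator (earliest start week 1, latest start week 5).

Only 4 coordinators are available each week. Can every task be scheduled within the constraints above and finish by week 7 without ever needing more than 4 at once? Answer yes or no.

Schedule Activity 3@1, Activity 2@2, Activity 1@4, Activity 4@5: w1:1  w2:4  w3:4  w4:4  w5:1  w6:1  w7:1 — peak 4 ≤ 4.

yes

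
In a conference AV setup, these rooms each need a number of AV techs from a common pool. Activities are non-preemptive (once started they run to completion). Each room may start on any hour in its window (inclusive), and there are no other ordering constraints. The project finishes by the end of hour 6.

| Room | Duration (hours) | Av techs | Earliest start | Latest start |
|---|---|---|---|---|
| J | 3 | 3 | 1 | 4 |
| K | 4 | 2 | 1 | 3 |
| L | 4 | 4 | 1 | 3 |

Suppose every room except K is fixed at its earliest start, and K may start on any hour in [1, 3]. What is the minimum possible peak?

K@1: h1:9  h2:9  h3:9  h4:6  h5:0  h6:0 → peak 9
K@2: h1:7  h2:9  h3:9  h4:6  h5:2  h6:0 → peak 9
K@3: h1:7  h2:7  h3:9  h4:6  h5:2  h6:2 → peak 9
Best is K@1, peak 9.

9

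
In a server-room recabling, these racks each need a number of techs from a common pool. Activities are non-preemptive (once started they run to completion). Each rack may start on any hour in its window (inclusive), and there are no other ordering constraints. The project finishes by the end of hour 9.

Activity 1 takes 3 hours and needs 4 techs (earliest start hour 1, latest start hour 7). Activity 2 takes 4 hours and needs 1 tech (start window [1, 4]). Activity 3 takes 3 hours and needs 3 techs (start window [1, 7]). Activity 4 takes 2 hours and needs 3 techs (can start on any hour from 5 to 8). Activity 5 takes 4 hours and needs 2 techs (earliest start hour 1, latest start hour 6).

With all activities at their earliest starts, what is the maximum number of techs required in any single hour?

Early-start schedule: Activity 1@1, Activity 2@1, Activity 3@1, Activity 4@5, Activity 5@1.
Load per hour: hour 1: 10, hour 2: 10, hour 3: 10, hour 4: 3, hour 5: 3, hour 6: 3, hour 7: 0, hour 8: 0, hour 9: 0.
Peak is 10.

10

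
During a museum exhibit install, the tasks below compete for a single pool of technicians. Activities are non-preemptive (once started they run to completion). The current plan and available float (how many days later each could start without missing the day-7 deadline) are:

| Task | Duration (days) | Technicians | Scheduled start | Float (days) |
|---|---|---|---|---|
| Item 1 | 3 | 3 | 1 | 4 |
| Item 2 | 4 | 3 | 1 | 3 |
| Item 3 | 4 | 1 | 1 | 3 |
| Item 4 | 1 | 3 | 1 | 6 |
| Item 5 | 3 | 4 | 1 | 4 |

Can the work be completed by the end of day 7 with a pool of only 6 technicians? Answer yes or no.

The minimum achievable peak is 7; 6 < 7, so no feasible schedule stays within the cap.

no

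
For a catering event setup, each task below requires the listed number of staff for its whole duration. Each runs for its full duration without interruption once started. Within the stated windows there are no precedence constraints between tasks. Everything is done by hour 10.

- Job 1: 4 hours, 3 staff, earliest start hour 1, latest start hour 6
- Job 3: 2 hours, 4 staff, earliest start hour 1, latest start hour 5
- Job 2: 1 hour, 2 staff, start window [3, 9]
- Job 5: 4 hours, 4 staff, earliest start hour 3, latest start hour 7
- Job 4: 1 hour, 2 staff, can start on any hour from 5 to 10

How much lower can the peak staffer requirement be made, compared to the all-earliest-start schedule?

4

Early-start peak: h1:7  h2:7  h3:9  h4:7  h5:6  h6:4  h7:0  h8:0  h9:0  h10:0 ⇒ 9.
Leveled (Job 1@3, Job 3@1, Job 2@3, Job 5@7, Job 4@5): h1:4  h2:4  h3:5  h4:3  h5:5  h6:3  h7:4  h8:4  h9:4  h10:4 ⇒ 5.
Reduction 9 − 5 = 4.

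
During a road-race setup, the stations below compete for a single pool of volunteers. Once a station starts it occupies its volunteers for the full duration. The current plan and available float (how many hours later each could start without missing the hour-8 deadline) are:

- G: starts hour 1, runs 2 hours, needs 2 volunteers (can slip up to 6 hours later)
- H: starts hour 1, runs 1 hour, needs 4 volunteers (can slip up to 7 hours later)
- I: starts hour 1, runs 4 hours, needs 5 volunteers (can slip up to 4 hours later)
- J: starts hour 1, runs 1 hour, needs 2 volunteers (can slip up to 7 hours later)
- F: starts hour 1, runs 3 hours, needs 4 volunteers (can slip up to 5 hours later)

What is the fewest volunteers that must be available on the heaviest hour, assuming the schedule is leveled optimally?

6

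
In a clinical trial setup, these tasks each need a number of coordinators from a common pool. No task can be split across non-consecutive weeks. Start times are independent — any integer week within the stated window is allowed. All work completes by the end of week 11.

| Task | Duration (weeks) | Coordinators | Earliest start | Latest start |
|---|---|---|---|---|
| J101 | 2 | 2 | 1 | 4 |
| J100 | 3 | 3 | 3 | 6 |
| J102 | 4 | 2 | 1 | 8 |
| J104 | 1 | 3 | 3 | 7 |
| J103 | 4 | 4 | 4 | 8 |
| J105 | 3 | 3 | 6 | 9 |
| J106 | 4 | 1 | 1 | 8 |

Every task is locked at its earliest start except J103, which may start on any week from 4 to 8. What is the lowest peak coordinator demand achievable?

J103@4: w1:5  w2:5  w3:9  w4:10  w5:7  w6:7  w7:7  w8:3  w9:0  w10:0  w11:0 → peak 10
J103@5: w1:5  w2:5  w3:9  w4:6  w5:7  w6:7  w7:7  w8:7  w9:0  w10:0  w11:0 → peak 9
J103@6: w1:5  w2:5  w3:9  w4:6  w5:3  w6:7  w7:7  w8:7  w9:4  w10:0  w11:0 → peak 9
J103@7: w1:5  w2:5  w3:9  w4:6  w5:3  w6:3  w7:7  w8:7  w9:4  w10:4  w11:0 → peak 9
J103@8: w1:5  w2:5  w3:9  w4:6  w5:3  w6:3  w7:3  w8:7  w9:4  w10:4  w11:4 → peak 9
Best is J103@5, peak 9.

9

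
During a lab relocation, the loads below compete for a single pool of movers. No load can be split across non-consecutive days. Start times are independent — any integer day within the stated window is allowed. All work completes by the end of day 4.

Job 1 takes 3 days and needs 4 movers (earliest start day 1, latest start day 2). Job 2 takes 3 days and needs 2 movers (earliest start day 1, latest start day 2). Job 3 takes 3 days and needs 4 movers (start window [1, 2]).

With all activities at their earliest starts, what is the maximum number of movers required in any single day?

Early-start schedule: Job 1@1, Job 2@1, Job 3@1.
Load per day: day 1: 10, day 2: 10, day 3: 10, day 4: 0.
Peak is 10.

10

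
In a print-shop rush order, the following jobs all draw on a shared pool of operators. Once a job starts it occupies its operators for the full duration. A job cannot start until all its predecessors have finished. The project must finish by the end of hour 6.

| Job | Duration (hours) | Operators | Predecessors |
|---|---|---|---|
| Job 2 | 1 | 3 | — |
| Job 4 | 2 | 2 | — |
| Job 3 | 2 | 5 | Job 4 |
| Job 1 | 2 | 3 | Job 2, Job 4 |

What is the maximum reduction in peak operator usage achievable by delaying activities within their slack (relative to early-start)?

Early-start peak: h1:5  h2:2  h3:8  h4:8  h5:0  h6:0 ⇒ 8.
Leveled (Job 2@1, Job 4@1, Job 3@3, Job 1@5): h1:5  h2:2  h3:5  h4:5  h5:3  h6:3 ⇒ 5.
Reduction 8 − 5 = 3.

3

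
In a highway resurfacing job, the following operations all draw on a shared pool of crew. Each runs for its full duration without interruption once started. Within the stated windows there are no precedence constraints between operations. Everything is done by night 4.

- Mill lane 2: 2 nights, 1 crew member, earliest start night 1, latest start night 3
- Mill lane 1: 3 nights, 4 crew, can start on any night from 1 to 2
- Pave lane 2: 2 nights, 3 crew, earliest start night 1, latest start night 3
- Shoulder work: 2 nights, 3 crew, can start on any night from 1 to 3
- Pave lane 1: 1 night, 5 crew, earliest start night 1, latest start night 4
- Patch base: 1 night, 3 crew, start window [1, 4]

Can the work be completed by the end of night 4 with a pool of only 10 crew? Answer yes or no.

yes

Schedule Mill lane 2@1, Mill lane 1@1, Pave lane 2@1, Shoulder work@3, Pave lane 1@4, Patch base@3: n1:8  n2:8  n3:10  n4:8 — peak 10 ≤ 10.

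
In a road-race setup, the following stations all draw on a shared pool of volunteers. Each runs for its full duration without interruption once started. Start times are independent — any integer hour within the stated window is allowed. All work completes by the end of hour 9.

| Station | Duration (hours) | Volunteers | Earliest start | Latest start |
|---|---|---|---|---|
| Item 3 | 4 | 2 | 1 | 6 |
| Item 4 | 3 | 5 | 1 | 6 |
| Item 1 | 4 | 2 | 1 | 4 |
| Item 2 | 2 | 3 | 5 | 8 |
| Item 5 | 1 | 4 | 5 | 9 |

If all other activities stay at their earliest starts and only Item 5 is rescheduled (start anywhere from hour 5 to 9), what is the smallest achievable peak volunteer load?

Item 5@5: h1:9  h2:9  h3:9  h4:4  h5:7  h6:3  h7:0  h8:0  h9:0 → peak 9
Item 5@6: h1:9  h2:9  h3:9  h4:4  h5:3  h6:7  h7:0  h8:0  h9:0 → peak 9
Item 5@7: h1:9  h2:9  h3:9  h4:4  h5:3  h6:3  h7:4  h8:0  h9:0 → peak 9
Item 5@8: h1:9  h2:9  h3:9  h4:4  h5:3  h6:3  h7:0  h8:4  h9:0 → peak 9
Item 5@9: h1:9  h2:9  h3:9  h4:4  h5:3  h6:3  h7:0  h8:0  h9:4 → peak 9
Best is Item 5@5, peak 9.

9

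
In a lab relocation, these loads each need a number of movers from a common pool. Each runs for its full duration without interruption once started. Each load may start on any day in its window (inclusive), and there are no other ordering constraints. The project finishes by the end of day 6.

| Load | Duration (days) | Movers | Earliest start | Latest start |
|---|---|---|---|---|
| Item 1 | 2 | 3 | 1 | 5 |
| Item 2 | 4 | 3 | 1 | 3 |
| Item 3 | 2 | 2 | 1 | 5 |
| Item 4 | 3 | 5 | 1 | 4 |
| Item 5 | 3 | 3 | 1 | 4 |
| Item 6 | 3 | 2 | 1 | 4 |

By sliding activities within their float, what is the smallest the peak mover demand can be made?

10

Early-start (Item 1@1, Item 2@1, Item 3@1, Item 4@1, Item 5@1, Item 6@1) gives peak 18: d1:18  d2:18  d3:13  d4:3  d5:0  d6:0.
Shift Item 3→5, Item 4→4, Item 6→3.
Schedule Item 1@1, Item 2@1, Item 3@5, Item 4@4, Item 5@1, Item 6@3: d1:9  d2:9  d3:8  d4:10  d5:9  d6:7 — peak 10.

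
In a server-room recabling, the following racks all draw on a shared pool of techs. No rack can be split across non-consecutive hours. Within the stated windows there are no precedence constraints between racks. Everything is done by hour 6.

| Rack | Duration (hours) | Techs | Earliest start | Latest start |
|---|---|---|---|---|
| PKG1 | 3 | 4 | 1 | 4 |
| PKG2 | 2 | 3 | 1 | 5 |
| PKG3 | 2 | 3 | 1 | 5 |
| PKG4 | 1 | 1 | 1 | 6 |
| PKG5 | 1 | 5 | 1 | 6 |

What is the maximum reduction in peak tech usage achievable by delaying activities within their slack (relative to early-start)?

10

Early-start peak: h1:16  h2:10  h3:4  h4:0  h5:0  h6:0 ⇒ 16.
Leveled (PKG1@1, PKG2@4, PKG3@4, PKG4@1, PKG5@6): h1:5  h2:4  h3:4  h4:6  h5:6  h6:5 ⇒ 6.
Reduction 16 − 6 = 10.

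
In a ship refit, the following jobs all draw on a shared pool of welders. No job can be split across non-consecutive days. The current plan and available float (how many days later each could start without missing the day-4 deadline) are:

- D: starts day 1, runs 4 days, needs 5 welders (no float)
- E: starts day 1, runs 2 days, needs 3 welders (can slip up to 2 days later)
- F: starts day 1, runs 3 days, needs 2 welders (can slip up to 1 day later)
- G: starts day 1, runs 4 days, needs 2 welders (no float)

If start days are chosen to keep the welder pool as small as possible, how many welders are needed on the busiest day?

12

Schedule D@1, E@1, F@1, G@1: d1:12  d2:12  d3:9  d4:7 — peak 12.
No arrangement of the 6 feasible schedules does better.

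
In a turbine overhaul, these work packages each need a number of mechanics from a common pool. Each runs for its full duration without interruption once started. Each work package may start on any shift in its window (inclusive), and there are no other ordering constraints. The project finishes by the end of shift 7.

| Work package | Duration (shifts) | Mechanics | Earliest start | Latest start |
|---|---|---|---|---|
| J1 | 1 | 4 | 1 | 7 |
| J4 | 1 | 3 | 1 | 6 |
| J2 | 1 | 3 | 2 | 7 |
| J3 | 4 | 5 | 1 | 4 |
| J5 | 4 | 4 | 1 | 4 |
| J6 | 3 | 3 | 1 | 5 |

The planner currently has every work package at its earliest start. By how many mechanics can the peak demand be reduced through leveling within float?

Early-start peak: s1:19  s2:15  s3:12  s4:9  s5:0  s6:0  s7:0 ⇒ 19.
Leveled (J1@1, J4@2, J2@2, J3@3, J5@4, J6@1): s1:7  s2:9  s3:8  s4:9  s5:9  s6:9  s7:4 ⇒ 9.
Reduction 19 − 9 = 10.

10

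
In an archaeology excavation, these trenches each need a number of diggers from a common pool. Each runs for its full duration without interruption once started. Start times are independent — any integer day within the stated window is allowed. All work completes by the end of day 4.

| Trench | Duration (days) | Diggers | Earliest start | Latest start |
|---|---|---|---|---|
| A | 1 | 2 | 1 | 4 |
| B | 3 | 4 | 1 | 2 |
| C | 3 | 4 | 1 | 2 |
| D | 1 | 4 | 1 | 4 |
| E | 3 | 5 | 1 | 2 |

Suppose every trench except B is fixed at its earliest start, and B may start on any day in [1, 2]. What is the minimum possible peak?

15

B@1: d1:19  d2:13  d3:13  d4:0 → peak 19
B@2: d1:15  d2:13  d3:13  d4:4 → peak 15
Best is B@2, peak 15.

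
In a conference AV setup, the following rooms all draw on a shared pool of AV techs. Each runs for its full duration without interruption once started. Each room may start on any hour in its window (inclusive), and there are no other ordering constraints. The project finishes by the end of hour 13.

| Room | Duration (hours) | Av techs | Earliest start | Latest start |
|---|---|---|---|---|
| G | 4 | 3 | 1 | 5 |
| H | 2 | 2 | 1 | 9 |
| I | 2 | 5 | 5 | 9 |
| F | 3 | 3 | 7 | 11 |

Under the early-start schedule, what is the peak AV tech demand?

5

Early-start schedule: G@1, H@1, I@5, F@7.
Load per hour: hour 1: 5, hour 2: 5, hour 3: 3, hour 4: 3, hour 5: 5, hour 6: 5, hour 7: 3, hour 8: 3, hour 9: 3, hour 10: 0, hour 11: 0, hour 12: 0, hour 13: 0.
Peak is 5.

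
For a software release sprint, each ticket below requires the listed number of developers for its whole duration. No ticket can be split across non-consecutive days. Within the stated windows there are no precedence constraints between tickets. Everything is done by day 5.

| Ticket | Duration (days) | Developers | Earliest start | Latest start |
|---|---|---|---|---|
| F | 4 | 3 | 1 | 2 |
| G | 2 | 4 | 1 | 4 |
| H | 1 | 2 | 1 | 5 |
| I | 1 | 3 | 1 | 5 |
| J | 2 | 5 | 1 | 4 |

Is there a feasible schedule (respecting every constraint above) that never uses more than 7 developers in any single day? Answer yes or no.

The minimum achievable peak is 8; 7 < 8, so no feasible schedule stays within the cap.

no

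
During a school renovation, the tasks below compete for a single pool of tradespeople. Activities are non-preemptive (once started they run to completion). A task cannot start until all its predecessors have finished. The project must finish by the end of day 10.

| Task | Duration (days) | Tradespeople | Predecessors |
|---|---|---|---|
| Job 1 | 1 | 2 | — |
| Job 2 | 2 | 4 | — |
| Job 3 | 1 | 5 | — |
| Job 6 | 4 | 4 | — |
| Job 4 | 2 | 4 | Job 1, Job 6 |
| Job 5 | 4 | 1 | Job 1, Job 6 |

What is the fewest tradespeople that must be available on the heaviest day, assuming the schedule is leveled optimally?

5

Early-start (Job 1@1, Job 2@1, Job 3@1, Job 6@1, Job 4@5, Job 5@5) gives peak 15: d1:15  d2:8  d3:4  d4:4  d5:5  d6:5  d7:1  d8:1  d9:0  d10:0.
Shift Job 2→6, Job 3→10, Job 6→2, Job 4→8, Job 5→6.
Schedule Job 1@1, Job 2@6, Job 3@10, Job 6@2, Job 4@8, Job 5@6: d1:2  d2:4  d3:4  d4:4  d5:4  d6:5  d7:5  d8:5  d9:5  d10:5 — peak 5.
Total tradesperson-days = 43 over 10 days ⇒ peak ≥ ⌈43/10⌉ = 5, so 5 is optimal.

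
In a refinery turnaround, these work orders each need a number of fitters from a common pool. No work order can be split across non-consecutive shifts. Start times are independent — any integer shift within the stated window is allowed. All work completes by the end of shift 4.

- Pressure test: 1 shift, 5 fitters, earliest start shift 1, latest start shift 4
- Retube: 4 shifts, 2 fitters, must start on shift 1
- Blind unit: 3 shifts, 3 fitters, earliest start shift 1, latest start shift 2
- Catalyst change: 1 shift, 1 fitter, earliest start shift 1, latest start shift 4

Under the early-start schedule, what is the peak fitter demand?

Early-start schedule: Pressure test@1, Retube@1, Blind unit@1, Catalyst change@1.
Load per shift: shift 1: 11, shift 2: 5, shift 3: 5, shift 4: 2.
Peak is 11.

11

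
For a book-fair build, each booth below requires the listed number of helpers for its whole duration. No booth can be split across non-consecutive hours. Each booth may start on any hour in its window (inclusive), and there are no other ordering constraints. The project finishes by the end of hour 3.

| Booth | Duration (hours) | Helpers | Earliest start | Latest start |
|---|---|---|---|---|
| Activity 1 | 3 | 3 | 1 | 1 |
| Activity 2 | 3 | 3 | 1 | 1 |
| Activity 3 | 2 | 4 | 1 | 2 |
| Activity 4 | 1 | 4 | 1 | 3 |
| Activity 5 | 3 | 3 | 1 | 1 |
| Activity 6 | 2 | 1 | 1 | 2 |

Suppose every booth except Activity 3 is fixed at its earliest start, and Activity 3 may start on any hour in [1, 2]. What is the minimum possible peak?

Activity 3@1: h1:18  h2:14  h3:9 → peak 18
Activity 3@2: h1:14  h2:14  h3:13 → peak 14
Best is Activity 3@2, peak 14.

14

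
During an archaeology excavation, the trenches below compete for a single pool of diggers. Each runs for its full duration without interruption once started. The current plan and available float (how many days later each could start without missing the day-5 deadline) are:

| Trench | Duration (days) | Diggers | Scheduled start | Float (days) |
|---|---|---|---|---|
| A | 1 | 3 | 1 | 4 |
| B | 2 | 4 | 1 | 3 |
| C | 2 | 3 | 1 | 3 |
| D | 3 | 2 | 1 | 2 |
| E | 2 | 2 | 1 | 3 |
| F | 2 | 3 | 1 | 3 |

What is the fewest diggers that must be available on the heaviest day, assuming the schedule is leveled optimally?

Early-start (A@1, B@1, C@1, D@1, E@1, F@1) gives peak 17: d1:17  d2:14  d3:2  d4:0  d5:0.
Shift C→2, D→3, E→3, F→4.
Schedule A@1, B@1, C@2, D@3, E@3, F@4: d1:7  d2:7  d3:7  d4:7  d5:5 — peak 7.
Total digger-days = 33 over 5 days ⇒ peak ≥ ⌈33/5⌉ = 7, so 7 is optimal.

7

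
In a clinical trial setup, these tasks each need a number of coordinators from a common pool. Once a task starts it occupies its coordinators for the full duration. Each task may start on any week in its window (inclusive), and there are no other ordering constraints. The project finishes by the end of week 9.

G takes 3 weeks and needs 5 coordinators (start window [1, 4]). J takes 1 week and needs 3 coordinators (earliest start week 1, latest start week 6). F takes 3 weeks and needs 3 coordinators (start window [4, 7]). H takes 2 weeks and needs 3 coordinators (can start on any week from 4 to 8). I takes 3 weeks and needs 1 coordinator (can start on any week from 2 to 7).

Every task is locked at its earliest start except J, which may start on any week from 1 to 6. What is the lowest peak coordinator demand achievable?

J@1: w1:8  w2:6  w3:6  w4:7  w5:6  w6:3  w7:0  w8:0  w9:0 → peak 8
J@2: w1:5  w2:9  w3:6  w4:7  w5:6  w6:3  w7:0  w8:0  w9:0 → peak 9
J@3: w1:5  w2:6  w3:9  w4:7  w5:6  w6:3  w7:0  w8:0  w9:0 → peak 9
J@4: w1:5  w2:6  w3:6  w4:10  w5:6  w6:3  w7:0  w8:0  w9:0 → peak 10
J@5: w1:5  w2:6  w3:6  w4:7  w5:9  w6:3  w7:0  w8:0  w9:0 → peak 9
J@6: w1:5  w2:6  w3:6  w4:7  w5:6  w6:6  w7:0  w8:0  w9:0 → peak 7
Best is J@6, peak 7.

7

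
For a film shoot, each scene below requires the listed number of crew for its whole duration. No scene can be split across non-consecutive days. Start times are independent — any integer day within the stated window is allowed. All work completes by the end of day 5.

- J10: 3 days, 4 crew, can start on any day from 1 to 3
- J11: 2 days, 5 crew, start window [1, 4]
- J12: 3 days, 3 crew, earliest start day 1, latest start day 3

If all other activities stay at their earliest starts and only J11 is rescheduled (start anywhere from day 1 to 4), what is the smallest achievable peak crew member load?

J11@1: d1:12  d2:12  d3:7  d4:0  d5:0 → peak 12
J11@2: d1:7  d2:12  d3:12  d4:0  d5:0 → peak 12
J11@3: d1:7  d2:7  d3:12  d4:5  d5:0 → peak 12
J11@4: d1:7  d2:7  d3:7  d4:5  d5:5 → peak 7
Best is J11@4, peak 7.

7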